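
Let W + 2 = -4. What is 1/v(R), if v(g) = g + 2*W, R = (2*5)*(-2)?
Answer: -1/32 ≈ -0.031250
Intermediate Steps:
W = -6 (W = -2 - 4 = -6)
R = -20 (R = 10*(-2) = -20)
v(g) = -12 + g (v(g) = g + 2*(-6) = g - 12 = -12 + g)
1/v(R) = 1/(-12 - 20) = 1/(-32) = -1/32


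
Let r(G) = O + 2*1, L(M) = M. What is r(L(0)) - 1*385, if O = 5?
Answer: -378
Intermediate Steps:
r(G) = 7 (r(G) = 5 + 2*1 = 5 + 2 = 7)
r(L(0)) - 1*385 = 7 - 1*385 = 7 - 385 = -378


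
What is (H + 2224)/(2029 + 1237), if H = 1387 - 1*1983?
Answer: 814/1633 ≈ 0.49847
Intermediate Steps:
H = -596 (H = 1387 - 1983 = -596)
(H + 2224)/(2029 + 1237) = (-596 + 2224)/(2029 + 1237) = 1628/3266 = 1628*(1/3266) = 814/1633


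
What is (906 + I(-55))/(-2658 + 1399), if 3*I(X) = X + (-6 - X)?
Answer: -904/1259 ≈ -0.71803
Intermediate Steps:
I(X) = -2 (I(X) = (X + (-6 - X))/3 = (1/3)*(-6) = -2)
(906 + I(-55))/(-2658 + 1399) = (906 - 2)/(-2658 + 1399) = 904/(-1259) = 904*(-1/1259) = -904/1259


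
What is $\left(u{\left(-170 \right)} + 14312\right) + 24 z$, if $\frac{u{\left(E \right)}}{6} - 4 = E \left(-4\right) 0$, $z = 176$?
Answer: $18560$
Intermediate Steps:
$u{\left(E \right)} = 24$ ($u{\left(E \right)} = 24 + 6 E \left(-4\right) 0 = 24 + 6 - 4 E 0 = 24 + 6 \cdot 0 = 24 + 0 = 24$)
$\left(u{\left(-170 \right)} + 14312\right) + 24 z = \left(24 + 14312\right) + 24 \cdot 176 = 14336 + 4224 = 18560$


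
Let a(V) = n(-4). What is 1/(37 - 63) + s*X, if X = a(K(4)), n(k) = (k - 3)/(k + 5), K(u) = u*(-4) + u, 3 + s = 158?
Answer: -28211/26 ≈ -1085.0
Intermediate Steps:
s = 155 (s = -3 + 158 = 155)
K(u) = -3*u (K(u) = -4*u + u = -3*u)
n(k) = (-3 + k)/(5 + k)
a(V) = -7 (a(V) = (-3 - 4)/(5 - 4) = -7/1 = 1*(-7) = -7)
X = -7
1/(37 - 63) + s*X = 1/(37 - 63) + 155*(-7) = 1/(-26) - 1085 = -1/26 - 1085 = -28211/26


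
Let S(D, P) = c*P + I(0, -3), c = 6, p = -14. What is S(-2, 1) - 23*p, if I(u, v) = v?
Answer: 325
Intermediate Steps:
S(D, P) = -3 + 6*P (S(D, P) = 6*P - 3 = -3 + 6*P)
S(-2, 1) - 23*p = (-3 + 6*1) - 23*(-14) = (-3 + 6) + 322 = 3 + 322 = 325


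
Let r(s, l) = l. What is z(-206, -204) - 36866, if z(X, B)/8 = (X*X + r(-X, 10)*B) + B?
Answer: 284670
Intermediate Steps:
z(X, B) = 8*X² + 88*B (z(X, B) = 8*((X*X + 10*B) + B) = 8*((X² + 10*B) + B) = 8*(X² + 11*B) = 8*X² + 88*B)
z(-206, -204) - 36866 = (8*(-206)² + 88*(-204)) - 36866 = (8*42436 - 17952) - 36866 = (339488 - 17952) - 36866 = 321536 - 36866 = 284670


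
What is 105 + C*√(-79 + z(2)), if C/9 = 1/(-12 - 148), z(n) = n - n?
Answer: 105 - 9*I*√79/160 ≈ 105.0 - 0.49996*I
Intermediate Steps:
z(n) = 0
C = -9/160 (C = 9/(-12 - 148) = 9/(-160) = 9*(-1/160) = -9/160 ≈ -0.056250)
105 + C*√(-79 + z(2)) = 105 - 9*√(-79 + 0)/160 = 105 - 9*I*√79/160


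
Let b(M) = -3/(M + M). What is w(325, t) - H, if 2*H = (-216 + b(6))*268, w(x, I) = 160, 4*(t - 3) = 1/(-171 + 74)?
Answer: 58275/2 ≈ 29138.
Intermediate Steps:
t = 1163/388 (t = 3 + 1/(4*(-171 + 74)) = 3 + (1/4)/(-97) = 3 + (1/4)*(-1/97) = 3 - 1/388 = 1163/388 ≈ 2.9974)
b(M) = -3/(2*M)
H = -57955/2 (H = ((-216 - 3/2/6)*268)/2 = ((-216 - 3/2*1/6)*268)/2 = ((-216 - 1/4)*268)/2 = (-865/4*268)/2 = (1/2)*(-57955) = -57955/2 ≈ -28978.)
w(325, t) - H = 160 - 1*(-57955/2) = 160 + 57955/2 = 58275/2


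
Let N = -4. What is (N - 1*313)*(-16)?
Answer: 5072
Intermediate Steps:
(N - 1*313)*(-16) = (-4 - 1*313)*(-16) = (-4 - 313)*(-16) = -317*(-16) = 5072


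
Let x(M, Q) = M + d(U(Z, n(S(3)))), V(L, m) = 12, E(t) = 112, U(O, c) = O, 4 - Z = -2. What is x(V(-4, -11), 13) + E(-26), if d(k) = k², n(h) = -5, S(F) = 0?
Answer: 160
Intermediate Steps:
Z = 6 (Z = 4 - 1*(-2) = 4 + 2 = 6)
x(M, Q) = 36 + M (x(M, Q) = M + 6² = M + 36 = 36 + M)
x(V(-4, -11), 13) + E(-26) = (36 + 12) + 112 = 48 + 112 = 160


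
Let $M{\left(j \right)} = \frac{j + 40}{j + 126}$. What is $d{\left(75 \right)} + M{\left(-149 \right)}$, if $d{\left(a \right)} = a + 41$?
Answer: $\frac{2777}{23} \approx 120.74$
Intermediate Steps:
$d{\left(a \right)} = 41 + a$
$M{\left(j \right)} = \frac{40 + j}{126 + j}$
$d{\left(75 \right)} + M{\left(-149 \right)} = \left(41 + 75\right) + \frac{40 - 149}{126 - 149} = 116 + \frac{1}{-23} \left(-109\right) = 116 - - \frac{109}{23} = 116 + \frac{109}{23} = \frac{2777}{23}$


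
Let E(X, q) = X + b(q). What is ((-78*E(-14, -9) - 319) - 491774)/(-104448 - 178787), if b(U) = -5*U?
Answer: 494511/283235 ≈ 1.7459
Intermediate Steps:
E(X, q) = X - 5*q
((-78*E(-14, -9) - 319) - 491774)/(-104448 - 178787) = ((-78*(-14 - 5*(-9)) - 319) - 491774)/(-104448 - 178787) = ((-78*(-14 + 45) - 319) - 491774)/(-283235) = ((-78*31 - 319) - 491774)*(-1/283235) = ((-2418 - 319) - 491774)*(-1/283235) = (-2737 - 491774)*(-1/283235) = -494511*(-1/283235) = 494511/283235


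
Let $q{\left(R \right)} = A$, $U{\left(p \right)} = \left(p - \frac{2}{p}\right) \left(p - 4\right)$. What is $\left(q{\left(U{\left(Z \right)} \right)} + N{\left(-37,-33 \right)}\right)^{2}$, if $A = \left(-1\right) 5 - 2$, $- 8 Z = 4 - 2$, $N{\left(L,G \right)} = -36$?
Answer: $1849$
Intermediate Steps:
$Z = - \frac{1}{4}$ ($Z = - \frac{4 - 2}{8} = \left(- \frac{1}{8}\right) 2 = - \frac{1}{4} \approx -0.25$)
$U{\left(p \right)} = \left(-4 + p\right) \left(p - \frac{2}{p}\right)$ ($U{\left(p \right)} = \left(p - \frac{2}{p}\right) \left(-4 + p\right) = \left(-4 + p\right) \left(p - \frac{2}{p}\right)$)
$A = -7$ ($A = -5 - 2 = -7$)
$q{\left(R \right)} = -7$
$\left(q{\left(U{\left(Z \right)} \right)} + N{\left(-37,-33 \right)}\right)^{2} = \left(-7 - 36\right)^{2} = \left(-43\right)^{2} = 1849$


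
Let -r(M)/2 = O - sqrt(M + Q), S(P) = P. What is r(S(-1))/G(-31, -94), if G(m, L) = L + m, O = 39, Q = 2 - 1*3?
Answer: 78/125 - 2*I*sqrt(2)/125 ≈ 0.624 - 0.022627*I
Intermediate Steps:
Q = -1 (Q = 2 - 3 = -1)
r(M) = -78 + 2*sqrt(-1 + M) (r(M) = -2*(39 - sqrt(M - 1)) = -2*(39 - sqrt(-1 + M)) = -78 + 2*sqrt(-1 + M))
r(S(-1))/G(-31, -94) = (-78 + 2*sqrt(-1 - 1))/(-94 - 31) = (-78 + 2*sqrt(-2))/(-125) = (-78 + 2*(I*sqrt(2)))*(-1/125) = (-78 + 2*I*sqrt(2))*(-1/125) = 78/125 - 2*I*sqrt(2)/125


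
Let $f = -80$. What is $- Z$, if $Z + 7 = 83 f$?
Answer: $6647$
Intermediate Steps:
$Z = -6647$ ($Z = -7 + 83 \left(-80\right) = -7 - 6640 = -6647$)
$- Z = \left(-1\right) \left(-6647\right) = 6647$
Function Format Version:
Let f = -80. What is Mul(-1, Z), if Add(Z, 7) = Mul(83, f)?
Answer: 6647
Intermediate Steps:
Z = -6647 (Z = Add(-7, Mul(83, -80)) = Add(-7, -6640) = -6647)
Mul(-1, Z) = Mul(-1, -6647) = 6647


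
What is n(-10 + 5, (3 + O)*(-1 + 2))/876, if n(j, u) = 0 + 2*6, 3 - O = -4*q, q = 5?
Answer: 1/73 ≈ 0.013699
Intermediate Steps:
O = 23 (O = 3 - (-4)*5 = 3 - 1*(-20) = 3 + 20 = 23)
n(j, u) = 12 (n(j, u) = 0 + 12 = 12)
n(-10 + 5, (3 + O)*(-1 + 2))/876 = 12/876 = 12*(1/876) = 1/73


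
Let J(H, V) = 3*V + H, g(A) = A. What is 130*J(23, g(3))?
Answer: 4160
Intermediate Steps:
J(H, V) = H + 3*V
130*J(23, g(3)) = 130*(23 + 3*3) = 130*(23 + 9) = 130*32 = 4160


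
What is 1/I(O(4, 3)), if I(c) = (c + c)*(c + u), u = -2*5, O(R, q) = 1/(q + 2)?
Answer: -25/98 ≈ -0.25510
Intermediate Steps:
O(R, q) = 1/(2 + q)
u = -10
I(c) = 2*c*(-10 + c) (I(c) = (c + c)*(c - 10) = (2*c)*(-10 + c) = 2*c*(-10 + c))
1/I(O(4, 3)) = 1/(2*(-10 + 1/(2 + 3))/(2 + 3)) = 1/(2*(-10 + 1/5)/5) = 1/(2*(⅕)*(-10 + ⅕)) = 1/(2*(⅕)*(-49/5)) = 1/(-98/25) = -25/98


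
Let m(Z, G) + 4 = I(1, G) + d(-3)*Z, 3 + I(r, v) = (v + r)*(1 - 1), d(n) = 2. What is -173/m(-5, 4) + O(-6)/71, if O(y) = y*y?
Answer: 12895/1207 ≈ 10.684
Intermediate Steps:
O(y) = y²
I(r, v) = -3 (I(r, v) = -3 + (v + r)*(1 - 1) = -3 + (r + v)*0 = -3 + 0 = -3)
m(Z, G) = -7 + 2*Z (m(Z, G) = -4 + (-3 + 2*Z) = -7 + 2*Z)
-173/m(-5, 4) + O(-6)/71 = -173/(-7 + 2*(-5)) + (-6)²/71 = -173/(-7 - 10) + 36*(1/71) = -173/(-17) + 36/71 = -173*(-1/17) + 36/71 = 173/17 + 36/71 = 12895/1207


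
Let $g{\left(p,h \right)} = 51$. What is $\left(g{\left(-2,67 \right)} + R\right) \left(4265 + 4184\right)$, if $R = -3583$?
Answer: $-29841868$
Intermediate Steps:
$\left(g{\left(-2,67 \right)} + R\right) \left(4265 + 4184\right) = \left(51 - 3583\right) \left(4265 + 4184\right) = \left(-3532\right) 8449 = -29841868$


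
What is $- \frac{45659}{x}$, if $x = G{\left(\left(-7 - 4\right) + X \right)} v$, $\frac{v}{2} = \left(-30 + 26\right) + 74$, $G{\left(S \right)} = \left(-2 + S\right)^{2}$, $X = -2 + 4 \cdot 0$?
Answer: $- \frac{45659}{31500} \approx -1.4495$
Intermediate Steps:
$X = -2$ ($X = -2 + 0 = -2$)
$v = 140$ ($v = 2 \left(\left(-30 + 26\right) + 74\right) = 2 \left(-4 + 74\right) = 2 \cdot 70 = 140$)
$x = 31500$ ($x = \left(-2 - 13\right)^{2} \cdot 140 = \left(-15\right)^{2} \cdot 140 = 225 \cdot 140 = 31500$)
$- \frac{45659}{x} = - \frac{45659}{31500}$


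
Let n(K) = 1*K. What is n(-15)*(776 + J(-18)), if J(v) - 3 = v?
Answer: -11415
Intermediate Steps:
n(K) = K
J(v) = 3 + v
n(-15)*(776 + J(-18)) = -15*(776 + (3 - 18)) = -15*(776 - 15) = -15*761 = -11415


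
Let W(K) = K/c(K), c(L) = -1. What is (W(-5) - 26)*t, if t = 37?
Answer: -777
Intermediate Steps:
W(K) = -K (W(K) = K/(-1) = K*(-1) = -K)
(W(-5) - 26)*t = (-1*(-5) - 26)*37 = (5 - 26)*37 = -21*37 = -777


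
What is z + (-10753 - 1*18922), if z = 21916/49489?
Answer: -1468564159/49489 ≈ -29675.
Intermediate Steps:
z = 21916/49489 (z = 21916*(1/49489) = 21916/49489 ≈ 0.44285)
z + (-10753 - 1*18922) = 21916/49489 + (-10753 - 1*18922) = 21916/49489 + (-10753 - 18922) = 21916/49489 - 29675 = -1468564159/49489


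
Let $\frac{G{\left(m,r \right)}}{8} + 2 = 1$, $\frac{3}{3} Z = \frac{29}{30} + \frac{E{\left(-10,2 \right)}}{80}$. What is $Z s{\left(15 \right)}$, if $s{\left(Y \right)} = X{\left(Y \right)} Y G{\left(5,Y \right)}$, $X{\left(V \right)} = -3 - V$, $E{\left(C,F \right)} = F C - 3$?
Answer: $1467$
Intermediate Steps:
$E{\left(C,F \right)} = -3 + C F$ ($E{\left(C,F \right)} = C F - 3 = -3 + C F$)
$Z = \frac{163}{240}$ ($Z = \frac{29}{30} + \frac{-3 - 20}{80} = 29 \cdot \frac{1}{30} + \left(-3 - 20\right) \frac{1}{80} = \frac{29}{30} - \frac{23}{80} = \frac{163}{240} \approx 0.67917$)
$G{\left(m,r \right)} = -8$ ($G{\left(m,r \right)} = -16 + 8 \cdot 1 = -16 + 8 = -8$)
$s{\left(Y \right)} = - 8 Y \left(-3 - Y\right)$ ($s{\left(Y \right)} = \left(-3 - Y\right) Y \left(-8\right) = Y \left(-3 - Y\right) \left(-8\right) = - 8 Y \left(-3 - Y\right)$)
$Z s{\left(15 \right)} = \frac{163 \cdot 8 \cdot 15 \left(3 + 15\right)}{240} = \frac{163 \cdot 8 \cdot 15 \cdot 18}{240} = \frac{163}{240} \cdot 2160 = 1467$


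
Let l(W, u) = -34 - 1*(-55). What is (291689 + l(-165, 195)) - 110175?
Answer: 181535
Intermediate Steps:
l(W, u) = 21 (l(W, u) = -34 + 55 = 21)
(291689 + l(-165, 195)) - 110175 = (291689 + 21) - 110175 = 291710 - 110175 = 181535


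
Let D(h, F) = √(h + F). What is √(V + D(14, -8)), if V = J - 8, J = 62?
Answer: √(54 + √6) ≈ 7.5133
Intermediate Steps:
D(h, F) = √(F + h)
V = 54 (V = 62 - 8 = 54)
√(V + D(14, -8)) = √(54 + √(-8 + 14)) = √(54 + √6)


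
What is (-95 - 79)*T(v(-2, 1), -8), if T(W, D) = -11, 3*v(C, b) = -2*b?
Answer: 1914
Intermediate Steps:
v(C, b) = -2*b/3 (v(C, b) = (-2*b)/3 = -2*b/3)
(-95 - 79)*T(v(-2, 1), -8) = (-95 - 79)*(-11) = -174*(-11) = 1914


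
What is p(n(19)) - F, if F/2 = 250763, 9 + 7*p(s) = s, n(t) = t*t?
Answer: -3510330/7 ≈ -5.0148e+5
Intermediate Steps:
n(t) = t²
p(s) = -9/7 + s/7
F = 501526 (F = 2*250763 = 501526)
p(n(19)) - F = (-9/7 + (⅐)*19²) - 1*501526 = (-9/7 + (⅐)*361) - 501526 = (-9/7 + 361/7) - 501526 = 352/7 - 501526 = -3510330/7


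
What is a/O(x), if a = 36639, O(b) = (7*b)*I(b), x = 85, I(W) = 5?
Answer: 36639/2975 ≈ 12.316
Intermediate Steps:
O(b) = 35*b (O(b) = (7*b)*5 = 35*b)
a/O(x) = 36639/((35*85)) = 36639/2975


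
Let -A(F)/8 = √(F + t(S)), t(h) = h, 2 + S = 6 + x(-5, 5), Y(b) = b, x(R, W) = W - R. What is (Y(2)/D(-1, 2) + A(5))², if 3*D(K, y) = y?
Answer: 1225 - 48*√19 ≈ 1015.8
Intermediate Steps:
D(K, y) = y/3
S = 14 (S = -2 + (6 + (5 - 1*(-5))) = -2 + (6 + (5 + 5)) = -2 + (6 + 10) = -2 + 16 = 14)
A(F) = -8*√(14 + F) (A(F) = -8*√(F + 14) = -8*√(14 + F))
(Y(2)/D(-1, 2) + A(5))² = (2/(((⅓)*2)) - 8*√(14 + 5))² = (2/(⅔) - 8*√19)² = (2*(3/2) - 8*√19)² = (3 - 8*√19)²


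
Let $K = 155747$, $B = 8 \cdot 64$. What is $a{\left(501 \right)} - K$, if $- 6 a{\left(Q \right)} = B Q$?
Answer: $-198499$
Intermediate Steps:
$B = 512$
$a{\left(Q \right)} = - \frac{256 Q}{3}$ ($a{\left(Q \right)} = - \frac{512 Q}{6} = - \frac{256 Q}{3}$)
$a{\left(501 \right)} - K = \left(- \frac{256}{3}\right) 501 - 155747 = -42752 - 155747 = -198499$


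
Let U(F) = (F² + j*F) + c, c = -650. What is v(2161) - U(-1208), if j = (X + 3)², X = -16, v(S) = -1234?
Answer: -1255696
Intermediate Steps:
j = 169 (j = (-16 + 3)² = (-13)² = 169)
U(F) = -650 + F² + 169*F (U(F) = (F² + 169*F) - 650 = -650 + F² + 169*F)
v(2161) - U(-1208) = -1234 - (-650 + (-1208)² + 169*(-1208)) = -1234 - (-650 + 1459264 - 204152) = -1234 - 1*1254462 = -1234 - 1254462 = -1255696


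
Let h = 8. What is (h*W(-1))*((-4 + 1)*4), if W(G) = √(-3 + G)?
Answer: -192*I ≈ -192.0*I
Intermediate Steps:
(h*W(-1))*((-4 + 1)*4) = (8*√(-3 - 1))*((-4 + 1)*4) = (8*√(-4))*(-3*4) = (8*(2*I))*(-12) = (16*I)*(-12) = -192*I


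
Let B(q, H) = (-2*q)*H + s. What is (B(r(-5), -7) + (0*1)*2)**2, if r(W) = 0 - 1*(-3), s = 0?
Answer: 1764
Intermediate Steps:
r(W) = 3 (r(W) = 0 + 3 = 3)
B(q, H) = -2*H*q (B(q, H) = (-2*q)*H + 0 = -2*H*q + 0 = -2*H*q)
(B(r(-5), -7) + (0*1)*2)**2 = (-2*(-7)*3 + (0*1)*2)**2 = (42 + 0*2)**2 = (42 + 0)**2 = 42**2 = 1764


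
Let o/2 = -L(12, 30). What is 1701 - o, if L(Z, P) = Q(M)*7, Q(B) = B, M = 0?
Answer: 1701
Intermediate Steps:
L(Z, P) = 0 (L(Z, P) = 0*7 = 0)
o = 0 (o = 2*(-1*0) = 2*0 = 0)
1701 - o = 1701 - 1*0 = 1701 + 0 = 1701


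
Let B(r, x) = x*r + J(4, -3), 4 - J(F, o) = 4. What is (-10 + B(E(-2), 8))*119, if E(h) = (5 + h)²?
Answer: 7378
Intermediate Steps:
J(F, o) = 0 (J(F, o) = 4 - 1*4 = 4 - 4 = 0)
B(r, x) = r*x (B(r, x) = x*r + 0 = r*x + 0 = r*x)
(-10 + B(E(-2), 8))*119 = (-10 + (5 - 2)²*8)*119 = (-10 + 3²*8)*119 = (-10 + 9*8)*119 = (-10 + 72)*119 = 62*119 = 7378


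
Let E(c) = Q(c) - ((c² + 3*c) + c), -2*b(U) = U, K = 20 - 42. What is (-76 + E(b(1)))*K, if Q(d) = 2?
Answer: 3179/2 ≈ 1589.5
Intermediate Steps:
K = -22
b(U) = -U/2
E(c) = 2 - c² - 4*c (E(c) = 2 - ((c² + 3*c) + c) = 2 - (c² + 4*c) = 2 + (-c² - 4*c) = 2 - c² - 4*c)
(-76 + E(b(1)))*K = (-76 + (2 - (-½*1)² - (-2)))*(-22) = (-76 + (2 - (-½)² - 4*(-½)))*(-22) = (-76 + (2 - 1*¼ + 2))*(-22) = (-76 + (2 - ¼ + 2))*(-22) = (-76 + 15/4)*(-22) = -289/4*(-22) = 3179/2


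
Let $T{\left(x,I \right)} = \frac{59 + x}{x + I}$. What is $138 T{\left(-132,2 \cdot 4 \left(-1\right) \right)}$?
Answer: $\frac{5037}{70} \approx 71.957$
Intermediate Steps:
$T{\left(x,I \right)} = \frac{59 + x}{I + x}$
$138 T{\left(-132,2 \cdot 4 \left(-1\right) \right)} = 138 \frac{59 - 132}{2 \cdot 4 \left(-1\right) - 132} = 138 \frac{1}{8 \left(-1\right) - 132} \left(-73\right) = 138 \frac{1}{-8 - 132} \left(-73\right) = 138 \frac{1}{-140} \left(-73\right) = 138 \left(\left(- \frac{1}{140}\right) \left(-73\right)\right) = 138 \cdot \frac{73}{140} = \frac{5037}{70}$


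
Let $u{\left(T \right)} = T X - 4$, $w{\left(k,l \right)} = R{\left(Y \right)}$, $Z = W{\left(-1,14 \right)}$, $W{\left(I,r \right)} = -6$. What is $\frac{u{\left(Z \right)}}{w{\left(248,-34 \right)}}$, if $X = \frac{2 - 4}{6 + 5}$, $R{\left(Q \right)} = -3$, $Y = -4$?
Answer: $\frac{32}{33} \approx 0.9697$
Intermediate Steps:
$Z = -6$
$w{\left(k,l \right)} = -3$
$X = - \frac{2}{11} \approx -0.18182$
$u{\left(T \right)} = -4 - \frac{2 T}{11}$ ($u{\left(T \right)} = T \left(- \frac{2}{11}\right) - 4 = - \frac{2 T}{11} - 4 = -4 - \frac{2 T}{11}$)
$\frac{u{\left(Z \right)}}{w{\left(248,-34 \right)}} = \frac{-4 - - \frac{12}{11}}{-3} = \left(-4 + \frac{12}{11}\right) \left(- \frac{1}{3}\right) = \left(- \frac{32}{11}\right) \left(- \frac{1}{3}\right) = \frac{32}{33}$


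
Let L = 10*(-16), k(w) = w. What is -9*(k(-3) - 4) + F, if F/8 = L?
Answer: -1217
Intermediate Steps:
L = -160
F = -1280 (F = 8*(-160) = -1280)
-9*(k(-3) - 4) + F = -9*(-3 - 4) - 1280 = -9*(-7) - 1280 = 63 - 1280 = -1217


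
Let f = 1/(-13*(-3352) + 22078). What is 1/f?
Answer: 65654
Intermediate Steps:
f = 1/65654 (f = 1/(43576 + 22078) = 1/65654 ≈ 1.5231e-5)
1/f = 1/(1/65654) = 65654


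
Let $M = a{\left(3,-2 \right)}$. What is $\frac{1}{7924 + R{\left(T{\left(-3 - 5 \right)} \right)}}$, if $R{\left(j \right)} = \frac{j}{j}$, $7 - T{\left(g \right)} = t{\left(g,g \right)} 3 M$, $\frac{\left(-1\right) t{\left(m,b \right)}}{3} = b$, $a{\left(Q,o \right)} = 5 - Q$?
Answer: $\frac{1}{7925} \approx 0.00012618$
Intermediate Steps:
$t{\left(m,b \right)} = - 3 b$
$M = 2$ ($M = 5 - 3 = 2$)
$T{\left(g \right)} = 7 + 18 g$ ($T{\left(g \right)} = 7 - - 3 g 3 \cdot 2 = 7 - - 9 g 2 = 7 - - 18 g = 7 + 18 g$)
$R{\left(j \right)} = 1$
$\frac{1}{7924 + R{\left(T{\left(-3 - 5 \right)} \right)}} = \frac{1}{7924 + 1} = \frac{1}{7925}$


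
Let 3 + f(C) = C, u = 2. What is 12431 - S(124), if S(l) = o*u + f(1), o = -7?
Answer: 12447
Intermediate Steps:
f(C) = -3 + C
S(l) = -16 (S(l) = -7*2 + (-3 + 1) = -14 - 2 = -16)
12431 - S(124) = 12431 - 1*(-16) = 12431 + 16 = 12447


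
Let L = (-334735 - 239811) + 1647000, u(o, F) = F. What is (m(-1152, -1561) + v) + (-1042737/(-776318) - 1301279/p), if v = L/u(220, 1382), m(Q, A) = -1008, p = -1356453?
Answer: -23875395164587343/103949980873902 ≈ -229.68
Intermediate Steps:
L = 1072454 (L = -574546 + 1647000 = 1072454)
v = 536227/691 (v = 1072454/1382 = 1072454*(1/1382) = 536227/691 ≈ 776.02)
(m(-1152, -1561) + v) + (-1042737/(-776318) - 1301279/p) = (-1008 + 536227/691) + (-1042737/(-776318) - 1301279/(-1356453)) = -160301/691 + (-1042737*(-1/776318) - 1301279*(-1/1356453)) = -160301/691 + (1042737/776318 + 185897/193779) = -160301/691 + 346375720369/150434125722 = -23875395164587343/103949980873902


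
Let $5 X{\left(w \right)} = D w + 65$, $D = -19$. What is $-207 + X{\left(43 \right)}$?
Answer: $- \frac{1787}{5} \approx -357.4$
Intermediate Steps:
$X{\left(w \right)} = 13 - \frac{19 w}{5}$ ($X{\left(w \right)} = \frac{- 19 w + 65}{5} = \frac{65 - 19 w}{5} = 13 - \frac{19 w}{5}$)
$-207 + X{\left(43 \right)} = -207 + \left(13 - \frac{817}{5}\right) = -207 - \frac{752}{5} = - \frac{1787}{5}$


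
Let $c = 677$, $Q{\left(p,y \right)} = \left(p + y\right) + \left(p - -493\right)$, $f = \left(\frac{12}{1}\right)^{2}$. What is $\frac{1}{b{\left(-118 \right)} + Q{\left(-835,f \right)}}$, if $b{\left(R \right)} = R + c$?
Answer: $- \frac{1}{474} \approx -0.0021097$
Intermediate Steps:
$f = 144$ ($f = \left(12 \cdot 1\right)^{2} = 12^{2} = 144$)
$Q{\left(p,y \right)} = 493 + y + 2 p$ ($Q{\left(p,y \right)} = \left(p + y\right) + \left(p + 493\right) = \left(p + y\right) + \left(493 + p\right) = 493 + y + 2 p$)
$b{\left(R \right)} = 677 + R$ ($b{\left(R \right)} = R + 677 = 677 + R$)
$\frac{1}{b{\left(-118 \right)} + Q{\left(-835,f \right)}} = \frac{1}{\left(677 - 118\right) + \left(493 + 144 + 2 \left(-835\right)\right)} = \frac{1}{559 + \left(493 + 144 - 1670\right)} = \frac{1}{559 - 1033} = \frac{1}{-474} = - \frac{1}{474}$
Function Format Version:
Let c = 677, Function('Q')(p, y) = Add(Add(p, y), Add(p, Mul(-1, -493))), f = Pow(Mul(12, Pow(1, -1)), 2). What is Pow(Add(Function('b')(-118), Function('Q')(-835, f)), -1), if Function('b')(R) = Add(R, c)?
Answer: Rational(-1, 474) ≈ -0.0021097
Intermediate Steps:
f = 144 (f = Pow(Mul(12, 1), 2) = Pow(12, 2) = 144)
Function('Q')(p, y) = Add(493, y, Mul(2, p)) (Function('Q')(p, y) = Add(Add(p, y), Add(p, 493)) = Add(Add(p, y), Add(493, p)) = Add(493, y, Mul(2, p)))
Function('b')(R) = Add(677, R) (Function('b')(R) = Add(R, 677) = Add(677, R))
Pow(Add(Function('b')(-118), Function('Q')(-835, f)), -1) = Pow(Add(Add(677, -118), Add(493, 144, Mul(2, -835))), -1) = Pow(Add(559, Add(493, 144, -1670)), -1) = Pow(Add(559, -1033), -1) = Pow(-474, -1) = Rational(-1, 474)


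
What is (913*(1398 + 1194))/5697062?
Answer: 1183248/2848531 ≈ 0.41539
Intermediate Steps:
(913*(1398 + 1194))/5697062 = (913*2592)*(1/5697062) = 2366496*(1/5697062) = 1183248/2848531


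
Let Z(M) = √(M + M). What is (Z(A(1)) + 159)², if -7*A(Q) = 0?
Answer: 25281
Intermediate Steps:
A(Q) = 0 (A(Q) = -⅐*0 = 0)
Z(M) = √2*√M (Z(M) = √(2*M) = √2*√M)
(Z(A(1)) + 159)² = (√2*√0 + 159)² = (√2*0 + 159)² = (0 + 159)² = 159² = 25281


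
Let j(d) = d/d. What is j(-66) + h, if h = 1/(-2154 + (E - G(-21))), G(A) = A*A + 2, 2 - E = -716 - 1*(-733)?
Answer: 2611/2612 ≈ 0.99962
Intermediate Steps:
E = -15 (E = 2 - (-716 - 1*(-733)) = 2 - (-716 + 733) = 2 - 1*17 = 2 - 17 = -15)
G(A) = 2 + A**2 (G(A) = A**2 + 2 = 2 + A**2)
j(d) = 1
h = -1/2612 (h = 1/(-2154 + (-15 - (2 + (-21)**2))) = 1/(-2154 + (-15 - (2 + 441))) = 1/(-2154 + (-15 - 1*443)) = 1/(-2154 + (-15 - 443)) = 1/(-2154 - 458) = 1/(-2612) = -1/2612 ≈ -0.00038285)
j(-66) + h = 1 - 1/2612 = 2611/2612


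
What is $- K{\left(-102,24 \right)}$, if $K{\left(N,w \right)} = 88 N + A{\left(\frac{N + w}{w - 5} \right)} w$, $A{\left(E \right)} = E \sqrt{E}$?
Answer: $8976 + \frac{1872 i \sqrt{1482}}{361} \approx 8976.0 + 199.63 i$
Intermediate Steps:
$A{\left(E \right)} = E^{\frac{3}{2}}$
$K{\left(N,w \right)} = 88 N + w \left(\frac{N + w}{-5 + w}\right)^{\frac{3}{2}}$ ($K{\left(N,w \right)} = 88 N + \left(\frac{N + w}{w - 5}\right)^{\frac{3}{2}} w = 88 N + \left(\frac{N + w}{-5 + w}\right)^{\frac{3}{2}} w = 88 N + w \left(\frac{N + w}{-5 + w}\right)^{\frac{3}{2}}$)
$- K{\left(-102,24 \right)} = - (88 \left(-102\right) + 24 \left(\frac{-102 + 24}{-5 + 24}\right)^{\frac{3}{2}}) = - (-8976 + 24 \left(\frac{1}{19} \left(-78\right)\right)^{\frac{3}{2}}) = - (-8976 + 24 \left(- \frac{78}{19}\right)^{\frac{3}{2}}) = - (-8976 + 24 \left(- \frac{78 i \sqrt{1482}}{361}\right)) = - (-8976 - \frac{1872 i \sqrt{1482}}{361}) = 8976 + \frac{1872 i \sqrt{1482}}{361}$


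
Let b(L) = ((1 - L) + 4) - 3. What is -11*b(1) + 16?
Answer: 5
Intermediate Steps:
b(L) = 2 - L (b(L) = (5 - L) - 3 = 2 - L)
-11*b(1) + 16 = -11*(2 - 1*1) + 16 = -11*(2 - 1) + 16 = -11*1 + 16 = -11 + 16 = 5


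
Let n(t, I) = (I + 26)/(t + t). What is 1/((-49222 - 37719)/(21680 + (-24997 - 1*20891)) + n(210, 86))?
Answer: 363120/1400947 ≈ 0.25920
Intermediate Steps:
n(t, I) = (26 + I)/(2*t) (n(t, I) = (26 + I)/((2*t)) = (26 + I)*(1/(2*t)) = (26 + I)/(2*t))
1/((-49222 - 37719)/(21680 + (-24997 - 1*20891)) + n(210, 86)) = 1/((-49222 - 37719)/(21680 + (-24997 - 1*20891)) + (½)*(26 + 86)/210) = 1/(-86941/(21680 + (-24997 - 20891)) + (½)*(1/210)*112) = 1/(-86941/(21680 - 45888) + 4/15) = 1/(-86941/(-24208) + 4/15) = 1/(-86941*(-1/24208) + 4/15) = 1/(86941/24208 + 4/15) = 1/(1400947/363120) = 363120/1400947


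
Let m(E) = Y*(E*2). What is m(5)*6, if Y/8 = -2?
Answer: -960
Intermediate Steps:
Y = -16 (Y = 8*(-2) = -16)
m(E) = -32*E (m(E) = -16*E*2 = -32*E)
m(5)*6 = -32*5*6 = -160*6 = -960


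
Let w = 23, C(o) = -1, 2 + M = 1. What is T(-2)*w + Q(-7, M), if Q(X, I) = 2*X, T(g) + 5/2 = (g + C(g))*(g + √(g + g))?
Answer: 133/2 - 138*I ≈ 66.5 - 138.0*I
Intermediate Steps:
M = -1 (M = -2 + 1 = -1)
T(g) = -5/2 + (-1 + g)*(g + √2*√g) (T(g) = -5/2 + (g - 1)*(g + √(g + g)) = -5/2 + (-1 + g)*(g + √(2*g)) = -5/2 + (-1 + g)*(g + √2*√g))
T(-2)*w + Q(-7, M) = (-5/2 + (-2)² - 1*(-2) + √2*(-2)^(3/2) - √2*√(-2))*23 + 2*(-7) = (-5/2 + 4 + 2 + √2*(-2*I*√2) - √2*I*√2)*23 - 14 = (-5/2 + 4 + 2 - 4*I - 2*I)*23 - 14 = (7/2 - 6*I)*23 - 14 = (161/2 - 138*I) - 14 = 133/2 - 138*I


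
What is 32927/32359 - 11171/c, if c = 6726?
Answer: -140015387/217646634 ≈ -0.64332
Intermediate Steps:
32927/32359 - 11171/c = 32927/32359 - 11171/6726 = -140015387/217646634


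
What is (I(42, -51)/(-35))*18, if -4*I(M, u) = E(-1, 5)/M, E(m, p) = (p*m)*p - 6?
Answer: -93/980 ≈ -0.094898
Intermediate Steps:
E(m, p) = -6 + m*p**2 (E(m, p) = (m*p)*p - 6 = m*p**2 - 6 = -6 + m*p**2)
I(M, u) = 31/(4*M) (I(M, u) = -(-6 - 1*5**2)/(4*M) = -(-6 - 1*25)/(4*M) = -(-6 - 25)/(4*M) = -(-31)/(4*M) = 31/(4*M))
(I(42, -51)/(-35))*18 = (((31/4)/42)/(-35))*18 = (((31/4)*(1/42))*(-1/35))*18 = ((31/168)*(-1/35))*18 = -31/5880*18 = -93/980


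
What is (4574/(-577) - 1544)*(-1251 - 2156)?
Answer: 3050839034/577 ≈ 5.2874e+6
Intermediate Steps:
(4574/(-577) - 1544)*(-1251 - 2156) = (4574*(-1/577) - 1544)*(-3407) = (-4574/577 - 1544)*(-3407) = -895462/577*(-3407) = 3050839034/577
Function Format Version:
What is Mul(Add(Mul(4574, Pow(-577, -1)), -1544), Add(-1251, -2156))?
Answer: Rational(3050839034, 577) ≈ 5.2874e+6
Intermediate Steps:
Mul(Add(Mul(4574, Pow(-577, -1)), -1544), Add(-1251, -2156)) = Mul(Add(Mul(4574, Rational(-1, 577)), -1544), -3407) = Mul(Add(Rational(-4574, 577), -1544), -3407) = Mul(Rational(-895462, 577), -3407) = Rational(3050839034, 577)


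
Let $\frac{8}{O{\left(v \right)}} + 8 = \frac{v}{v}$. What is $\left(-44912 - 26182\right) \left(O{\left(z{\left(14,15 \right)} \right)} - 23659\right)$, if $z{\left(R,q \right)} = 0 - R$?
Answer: $\frac{11774659374}{7} \approx 1.6821 \cdot 10^{9}$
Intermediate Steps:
$z{\left(R,q \right)} = - R$
$O{\left(v \right)} = - \frac{8}{7}$ ($O{\left(v \right)} = \frac{8}{-8 + \frac{v}{v}} = \frac{8}{-8 + 1} = \frac{8}{-7} = 8 \left(- \frac{1}{7}\right) = - \frac{8}{7}$)
$\left(-44912 - 26182\right) \left(O{\left(z{\left(14,15 \right)} \right)} - 23659\right) = \left(-44912 - 26182\right) \left(- \frac{8}{7} - 23659\right) = \left(-71094\right) \left(- \frac{165621}{7}\right) = \frac{11774659374}{7}$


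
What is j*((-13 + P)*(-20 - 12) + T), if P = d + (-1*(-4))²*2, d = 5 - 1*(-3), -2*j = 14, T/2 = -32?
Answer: 6496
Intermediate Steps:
T = -64 (T = 2*(-32) = -64)
j = -7 (j = -½*14 = -7)
d = 8 (d = 5 + 3 = 8)
P = 40 (P = 8 + (-1*(-4))²*2 = 8 + 4²*2 = 8 + 16*2 = 8 + 32 = 40)
j*((-13 + P)*(-20 - 12) + T) = -7*((-13 + 40)*(-20 - 12) - 64) = -7*(27*(-32) - 64) = -7*(-864 - 64) = -7*(-928) = 6496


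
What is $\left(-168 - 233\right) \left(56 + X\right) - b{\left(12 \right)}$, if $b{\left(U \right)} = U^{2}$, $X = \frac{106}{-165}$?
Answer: $- \frac{3686494}{165} \approx -22342.0$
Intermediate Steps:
$X = - \frac{106}{165}$ ($X = 106 \left(- \frac{1}{165}\right) = - \frac{106}{165} \approx -0.64242$)
$\left(-168 - 233\right) \left(56 + X\right) - b{\left(12 \right)} = \left(-168 - 233\right) \left(56 - \frac{106}{165}\right) - 12^{2} = \left(-401\right) \frac{9134}{165} - 144 = - \frac{3662734}{165} - 144 = - \frac{3686494}{165}$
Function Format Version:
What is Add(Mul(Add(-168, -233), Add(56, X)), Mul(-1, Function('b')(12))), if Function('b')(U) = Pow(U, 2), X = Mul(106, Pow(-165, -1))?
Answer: Rational(-3686494, 165) ≈ -22342.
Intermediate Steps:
X = Rational(-106, 165) (X = Mul(106, Rational(-1, 165)) = Rational(-106, 165) ≈ -0.64242)
Add(Mul(Add(-168, -233), Add(56, X)), Mul(-1, Function('b')(12))) = Add(Mul(Add(-168, -233), Add(56, Rational(-106, 165))), Mul(-1, Pow(12, 2))) = Add(Mul(-401, Rational(9134, 165)), Mul(-1, 144)) = Add(Rational(-3662734, 165), -144) = Rational(-3686494, 165)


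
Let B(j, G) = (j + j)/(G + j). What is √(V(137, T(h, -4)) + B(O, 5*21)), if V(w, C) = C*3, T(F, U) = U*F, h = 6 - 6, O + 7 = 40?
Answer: √253/23 ≈ 0.69156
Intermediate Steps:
O = 33 (O = -7 + 40 = 33)
h = 0
T(F, U) = F*U
V(w, C) = 3*C
B(j, G) = 2*j/(G + j) (B(j, G) = (2*j)/(G + j) = 2*j/(G + j))
√(V(137, T(h, -4)) + B(O, 5*21)) = √(3*(0*(-4)) + 2*33/(5*21 + 33)) = √(3*0 + 2*33/(105 + 33)) = √(0 + 2*33/138) = √(0 + 2*33*(1/138)) = √(0 + 11/23) = √(11/23) = √253/23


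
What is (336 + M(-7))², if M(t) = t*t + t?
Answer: 142884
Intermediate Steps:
M(t) = t + t² (M(t) = t² + t = t + t²)
(336 + M(-7))² = (336 - 7*(1 - 7))² = (336 - 7*(-6))² = (336 + 42)² = 378² = 142884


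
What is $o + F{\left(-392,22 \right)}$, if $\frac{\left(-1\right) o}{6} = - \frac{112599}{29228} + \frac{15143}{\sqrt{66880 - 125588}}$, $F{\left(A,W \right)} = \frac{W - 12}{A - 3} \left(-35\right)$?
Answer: $\frac{27708943}{1154506} + \frac{45429 i \sqrt{14677}}{14677} \approx 24.001 + 374.99 i$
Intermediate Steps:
$F{\left(A,W \right)} = - \frac{35 \left(-12 + W\right)}{-3 + A}$ ($F{\left(A,W \right)} = \frac{-12 + W}{-3 + A} \left(-35\right) = - \frac{35 \left(-12 + W\right)}{-3 + A}$)
$o = \frac{337797}{14614} + \frac{45429 i \sqrt{14677}}{14677}$ ($o = - 6 \left(- \frac{112599}{29228} + \frac{15143}{\sqrt{66880 - 125588}}\right) = - 6 \left(\left(-112599\right) \frac{1}{29228} + \frac{15143}{\sqrt{-58708}}\right) = - 6 \left(- \frac{112599}{29228} + \frac{15143}{2 i \sqrt{14677}}\right) = - 6 \left(- \frac{112599}{29228} + 15143 \left(- \frac{i \sqrt{14677}}{29354}\right)\right) = - 6 \left(- \frac{112599}{29228} - \frac{15143 i \sqrt{14677}}{29354}\right) = \frac{337797}{14614} + \frac{45429 i \sqrt{14677}}{14677} \approx 23.115 + 374.99 i$)
$o + F{\left(-392,22 \right)} = \left(\frac{337797}{14614} + \frac{45429 i \sqrt{14677}}{14677}\right) + \frac{35 \left(12 - 22\right)}{-3 - 392} = \left(\frac{337797}{14614} + \frac{45429 i \sqrt{14677}}{14677}\right) + \frac{35 \left(12 - 22\right)}{-395} = \left(\frac{337797}{14614} + \frac{45429 i \sqrt{14677}}{14677}\right) + 35 \left(- \frac{1}{395}\right) \left(-10\right) = \left(\frac{337797}{14614} + \frac{45429 i \sqrt{14677}}{14677}\right) + \frac{70}{79} = \frac{27708943}{1154506} + \frac{45429 i \sqrt{14677}}{14677}$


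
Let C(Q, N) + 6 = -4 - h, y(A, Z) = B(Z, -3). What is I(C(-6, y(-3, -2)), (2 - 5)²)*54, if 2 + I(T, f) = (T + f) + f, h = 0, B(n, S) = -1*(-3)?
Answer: 324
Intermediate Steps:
B(n, S) = 3
y(A, Z) = 3
C(Q, N) = -10 (C(Q, N) = -6 + (-4 - 1*0) = -6 + (-4 + 0) = -6 - 4 = -10)
I(T, f) = -2 + T + 2*f (I(T, f) = -2 + ((T + f) + f) = -2 + (T + 2*f) = -2 + T + 2*f)
I(C(-6, y(-3, -2)), (2 - 5)²)*54 = (-2 - 10 + 2*(2 - 5)²)*54 = (-2 - 10 + 2*(-3)²)*54 = (-2 - 10 + 2*9)*54 = (-2 - 10 + 18)*54 = 6*54 = 324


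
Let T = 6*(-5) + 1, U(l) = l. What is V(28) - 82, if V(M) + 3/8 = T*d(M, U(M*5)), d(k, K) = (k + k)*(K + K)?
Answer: -3638419/8 ≈ -4.5480e+5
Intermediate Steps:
d(k, K) = 4*K*k (d(k, K) = (2*k)*(2*K) = 4*K*k)
T = -29 (T = -30 + 1 = -29)
V(M) = -3/8 - 580*M² (V(M) = -3/8 - 116*M*5*M = -3/8 - 116*5*M*M = -3/8 - 580*M²)
V(28) - 82 = (-3/8 - 580*28²) - 82 = (-3/8 - 580*784) - 82 = (-3/8 - 454720) - 82 = -3637763/8 - 82 = -3638419/8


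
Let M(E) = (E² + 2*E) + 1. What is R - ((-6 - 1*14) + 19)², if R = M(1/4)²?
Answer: 369/256 ≈ 1.4414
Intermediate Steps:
M(E) = 1 + E² + 2*E
R = 625/256 (R = (1 + (1/4)² + 2*(1/4))² = (1 + (1*(¼))² + 2*(1*(¼)))² = (1 + (¼)² + 2*(¼))² = (1 + 1/16 + ½)² = (25/16)² = 625/256 ≈ 2.4414)
R - ((-6 - 1*14) + 19)² = 625/256 - ((-6 - 1*14) + 19)² = 625/256 - ((-6 - 14) + 19)² = 625/256 - (-20 + 19)² = 625/256 - 1*(-1)² = 625/256 - 1*1 = 625/256 - 1 = 369/256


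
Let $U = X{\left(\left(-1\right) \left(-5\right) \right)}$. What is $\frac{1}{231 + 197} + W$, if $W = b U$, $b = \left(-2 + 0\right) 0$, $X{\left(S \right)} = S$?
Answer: $\frac{1}{428} \approx 0.0023364$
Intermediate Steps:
$b = 0$ ($b = \left(-2\right) 0 = 0$)
$U = 5$ ($U = \left(-1\right) \left(-5\right) = 5$)
$W = 0$ ($W = 0 \cdot 5 = 0$)
$\frac{1}{231 + 197} + W = \frac{1}{231 + 197} + 0 = \frac{1}{428} + 0 = \frac{1}{428}$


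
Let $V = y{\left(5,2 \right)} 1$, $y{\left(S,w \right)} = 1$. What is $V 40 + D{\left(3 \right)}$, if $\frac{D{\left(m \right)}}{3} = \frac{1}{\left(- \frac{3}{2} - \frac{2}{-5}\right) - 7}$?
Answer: $\frac{1070}{27} \approx 39.63$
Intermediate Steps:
$D{\left(m \right)} = - \frac{10}{27}$ ($D{\left(m \right)} = \frac{3}{\left(- \frac{3}{2} - \frac{2}{-5}\right) - 7} = \frac{3}{\left(\left(-3\right) \frac{1}{2} - - \frac{2}{5}\right) - 7} = \frac{3}{\left(- \frac{3}{2} + \frac{2}{5}\right) - 7} = \frac{3}{- \frac{11}{10} - 7} = \frac{3}{- \frac{81}{10}} = 3 \left(- \frac{10}{81}\right) = - \frac{10}{27}$)
$V = 1$ ($V = 1 \cdot 1 = 1$)
$V 40 + D{\left(3 \right)} = 1 \cdot 40 - \frac{10}{27} = 40 - \frac{10}{27} = \frac{1070}{27}$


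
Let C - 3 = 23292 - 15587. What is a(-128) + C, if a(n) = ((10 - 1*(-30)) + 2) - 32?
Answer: 7718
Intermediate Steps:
a(n) = 10 (a(n) = ((10 + 30) + 2) - 32 = (40 + 2) - 32 = 42 - 32 = 10)
C = 7708 (C = 3 + (23292 - 15587) = 3 + 7705 = 7708)
a(-128) + C = 10 + 7708 = 7718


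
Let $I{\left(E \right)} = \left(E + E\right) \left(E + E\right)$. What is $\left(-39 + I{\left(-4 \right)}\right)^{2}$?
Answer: $625$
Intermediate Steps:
$I{\left(E \right)} = 4 E^{2}$ ($I{\left(E \right)} = 2 E 2 E = 4 E^{2}$)
$\left(-39 + I{\left(-4 \right)}\right)^{2} = \left(-39 + 4 \left(-4\right)^{2}\right)^{2} = \left(-39 + 4 \cdot 16\right)^{2} = \left(-39 + 64\right)^{2} = 25^{2} = 625$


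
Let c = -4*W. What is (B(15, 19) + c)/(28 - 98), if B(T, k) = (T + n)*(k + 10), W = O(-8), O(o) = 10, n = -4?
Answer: -279/70 ≈ -3.9857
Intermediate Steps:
W = 10
c = -40 (c = -4*10 = -40)
B(T, k) = (-4 + T)*(10 + k) (B(T, k) = (T - 4)*(k + 10) = (-4 + T)*(10 + k))
(B(15, 19) + c)/(28 - 98) = ((-40 - 4*19 + 10*15 + 15*19) - 40)/(28 - 98) = ((-40 - 76 + 150 + 285) - 40)/(-70) = (319 - 40)*(-1/70) = 279*(-1/70) = -279/70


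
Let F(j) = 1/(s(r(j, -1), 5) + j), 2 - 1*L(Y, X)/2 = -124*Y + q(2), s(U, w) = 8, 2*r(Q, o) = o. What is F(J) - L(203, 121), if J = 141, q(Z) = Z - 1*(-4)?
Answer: -7500063/149 ≈ -50336.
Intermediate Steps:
r(Q, o) = o/2
q(Z) = 4 + Z (q(Z) = Z + 4 = 4 + Z)
L(Y, X) = -8 + 248*Y (L(Y, X) = 4 - 2*(-124*Y + (4 + 2)) = 4 - 2*(-124*Y + 6) = 4 - 2*(6 - 124*Y) = 4 + (-12 + 248*Y) = -8 + 248*Y)
F(j) = 1/(8 + j)
F(J) - L(203, 121) = 1/(8 + 141) - (-8 + 248*203) = 1/149 - (-8 + 50344) = 1/149 - 1*50336 = 1/149 - 50336 = -7500063/149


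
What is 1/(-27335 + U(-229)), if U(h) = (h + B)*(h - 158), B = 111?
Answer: 1/18331 ≈ 5.4552e-5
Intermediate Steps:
U(h) = (-158 + h)*(111 + h) (U(h) = (h + 111)*(h - 158) = (111 + h)*(-158 + h) = (-158 + h)*(111 + h))
1/(-27335 + U(-229)) = 1/(-27335 + (-17538 + (-229)² - 47*(-229))) = 1/(-27335 + (-17538 + 52441 + 10763)) = 1/(-27335 + 45666) = 1/18331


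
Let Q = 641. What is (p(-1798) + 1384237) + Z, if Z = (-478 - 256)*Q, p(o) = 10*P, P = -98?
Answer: 912763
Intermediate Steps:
p(o) = -980 (p(o) = 10*(-98) = -980)
Z = -470494 (Z = (-478 - 256)*641 = -734*641 = -470494)
(p(-1798) + 1384237) + Z = (-980 + 1384237) - 470494 = 1383257 - 470494 = 912763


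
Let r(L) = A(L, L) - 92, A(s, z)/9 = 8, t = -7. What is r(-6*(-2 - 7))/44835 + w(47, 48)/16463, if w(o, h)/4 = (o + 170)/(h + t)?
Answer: 5083424/6052572561 ≈ 0.00083988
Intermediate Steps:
A(s, z) = 72 (A(s, z) = 9*8 = 72)
w(o, h) = 4*(170 + o)/(-7 + h) (w(o, h) = 4*((o + 170)/(h - 7)) = 4*((170 + o)/(-7 + h)) = 4*(170 + o)/(-7 + h))
r(L) = -20 (r(L) = 72 - 92 = -20)
r(-6*(-2 - 7))/44835 + w(47, 48)/16463 = -20/44835 + (4*(170 + 47)/(-7 + 48))/16463 = -20*1/44835 + (4*217/41)*(1/16463) = -4/8967 + (4*(1/41)*217)*(1/16463) = -4/8967 + (868/41)*(1/16463) = -4/8967 + 868/674983 = 5083424/6052572561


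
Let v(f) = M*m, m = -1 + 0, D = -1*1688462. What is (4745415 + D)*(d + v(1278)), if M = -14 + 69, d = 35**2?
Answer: 3576635010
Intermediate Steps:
d = 1225
D = -1688462
m = -1
M = 55
v(f) = -55 (v(f) = 55*(-1) = -55)
(4745415 + D)*(d + v(1278)) = (4745415 - 1688462)*(1225 - 55) = 3056953*1170 = 3576635010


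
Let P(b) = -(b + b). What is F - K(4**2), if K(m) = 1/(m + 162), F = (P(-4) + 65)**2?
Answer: 948561/178 ≈ 5329.0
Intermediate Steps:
P(b) = -2*b
F = 5329 (F = (-2*(-4) + 65)**2 = (8 + 65)**2 = 73**2 = 5329)
K(m) = 1/(162 + m)
F - K(4**2) = 5329 - 1/(162 + 4**2) = 5329 - 1/(162 + 16) = 5329 - 1/178 = 948561/178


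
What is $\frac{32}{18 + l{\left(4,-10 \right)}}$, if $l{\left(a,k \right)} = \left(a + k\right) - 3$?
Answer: $\frac{32}{9} \approx 3.5556$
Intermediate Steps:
$l{\left(a,k \right)} = -3 + a + k$
$\frac{32}{18 + l{\left(4,-10 \right)}} = \frac{32}{18 - 9} = \frac{32}{9}$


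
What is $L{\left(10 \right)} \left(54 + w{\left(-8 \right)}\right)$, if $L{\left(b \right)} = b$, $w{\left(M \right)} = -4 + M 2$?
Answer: $340$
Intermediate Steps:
$w{\left(M \right)} = -4 + 2 M$
$L{\left(10 \right)} \left(54 + w{\left(-8 \right)}\right) = 10 \left(54 + \left(-4 + 2 \left(-8\right)\right)\right) = 10 \left(54 - 20\right) = 10 \cdot 34 = 340$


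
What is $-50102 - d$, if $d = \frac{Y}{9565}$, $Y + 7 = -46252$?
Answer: $- \frac{479179371}{9565} \approx -50097.0$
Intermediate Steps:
$Y = -46259$ ($Y = -7 - 46252 = -46259$)
$d = - \frac{46259}{9565} \approx -4.8363$
$-50102 - d = -50102 - - \frac{46259}{9565} = -50102 + \frac{46259}{9565} = - \frac{479179371}{9565}$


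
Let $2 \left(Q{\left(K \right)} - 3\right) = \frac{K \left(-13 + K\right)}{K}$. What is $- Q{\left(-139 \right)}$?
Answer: $73$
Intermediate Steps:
$Q{\left(K \right)} = - \frac{7}{2} + \frac{K}{2}$ ($Q{\left(K \right)} = 3 + \frac{K \left(-13 + K\right) \frac{1}{K}}{2} = 3 + \frac{-13 + K}{2} = 3 + \left(- \frac{13}{2} + \frac{K}{2}\right) = - \frac{7}{2} + \frac{K}{2}$)
$- Q{\left(-139 \right)} = - (- \frac{7}{2} + \frac{1}{2} \left(-139\right)) = - (- \frac{7}{2} - \frac{139}{2}) = \left(-1\right) \left(-73\right) = 73$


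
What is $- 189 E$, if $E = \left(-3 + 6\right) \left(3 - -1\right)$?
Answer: $-2268$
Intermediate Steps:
$E = 12$ ($E = 3 \left(3 + 1\right) = 3 \cdot 4 = 12$)
$- 189 E = \left(-189\right) 12 = -2268$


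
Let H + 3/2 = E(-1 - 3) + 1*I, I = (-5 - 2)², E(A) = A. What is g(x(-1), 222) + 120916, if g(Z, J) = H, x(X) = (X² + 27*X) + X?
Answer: 241919/2 ≈ 1.2096e+5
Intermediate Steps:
I = 49 (I = (-7)² = 49)
x(X) = X² + 28*X
H = 87/2 (H = -3/2 + ((-1 - 3) + 1*49) = -3/2 + (-4 + 49) = -3/2 + 45 = 87/2 ≈ 43.500)
g(Z, J) = 87/2
g(x(-1), 222) + 120916 = 87/2 + 120916 = 241919/2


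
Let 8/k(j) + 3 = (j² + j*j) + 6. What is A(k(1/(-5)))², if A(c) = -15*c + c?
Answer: 160000/121 ≈ 1322.3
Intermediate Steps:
k(j) = 8/(3 + 2*j²) (k(j) = 8/(-3 + ((j² + j*j) + 6)) = 8/(-3 + ((j² + j²) + 6)) = 8/(-3 + (2*j² + 6)) = 8/(-3 + (6 + 2*j²)) = 8/(3 + 2*j²))
A(c) = -14*c
A(k(1/(-5)))² = (-112/(3 + 2*(1/(-5))²))² = (-112/(3 + 2*(-⅕)²))² = (-112/(3 + 2*(1/25)))² = (-112/(3 + 2/25))² = (-112/77/25)² = (-112*25/77)² = (-14*200/77)² = (-400/11)² = 160000/121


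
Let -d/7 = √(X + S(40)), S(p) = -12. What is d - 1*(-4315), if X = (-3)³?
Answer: 4315 - 7*I*√39 ≈ 4315.0 - 43.715*I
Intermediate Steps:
X = -27
d = -7*I*√39 (d = -7*√(-27 - 12) = -7*I*√39 ≈ -43.715*I)
d - 1*(-4315) = -7*I*√39 - 1*(-4315) = -7*I*√39 + 4315 = 4315 - 7*I*√39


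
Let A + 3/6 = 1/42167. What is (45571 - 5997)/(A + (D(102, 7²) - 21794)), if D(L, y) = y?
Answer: -3337433716/1833884995 ≈ -1.8199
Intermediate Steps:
A = -42165/84334 (A = -½ + 1/42167 = -42165/84334 ≈ -0.49998)
(45571 - 5997)/(A + (D(102, 7²) - 21794)) = (45571 - 5997)/(-42165/84334 + (7² - 21794)) = 39574/(-42165/84334 + (49 - 21794)) = 39574/(-42165/84334 - 21745) = 39574/(-1833884995/84334) = 39574*(-84334/1833884995) = -3337433716/1833884995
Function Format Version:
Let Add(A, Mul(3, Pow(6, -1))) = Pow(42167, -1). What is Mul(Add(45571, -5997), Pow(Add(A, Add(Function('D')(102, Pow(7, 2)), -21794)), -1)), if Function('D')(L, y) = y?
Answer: Rational(-3337433716, 1833884995) ≈ -1.8199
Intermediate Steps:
A = Rational(-42165, 84334) (A = Add(Rational(-1, 2), Pow(42167, -1)) = Add(Rational(-1, 2), Rational(1, 42167)) = Rational(-42165, 84334) ≈ -0.49998)
Mul(Add(45571, -5997), Pow(Add(A, Add(Function('D')(102, Pow(7, 2)), -21794)), -1)) = Mul(Add(45571, -5997), Pow(Add(Rational(-42165, 84334), Add(Pow(7, 2), -21794)), -1)) = Mul(39574, Pow(Add(Rational(-42165, 84334), Add(49, -21794)), -1)) = Mul(39574, Pow(Add(Rational(-42165, 84334), -21745), -1)) = Mul(39574, Pow(Rational(-1833884995, 84334), -1)) = Mul(39574, Rational(-84334, 1833884995)) = Rational(-3337433716, 1833884995)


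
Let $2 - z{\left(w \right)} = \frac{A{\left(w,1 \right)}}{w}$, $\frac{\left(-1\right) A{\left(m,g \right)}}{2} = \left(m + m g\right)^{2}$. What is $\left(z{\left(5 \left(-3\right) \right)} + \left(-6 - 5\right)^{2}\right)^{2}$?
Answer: $9$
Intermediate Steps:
$A{\left(m,g \right)} = - 2 \left(m + g m\right)^{2}$ ($A{\left(m,g \right)} = - 2 \left(m + m g\right)^{2} = - 2 \left(m + g m\right)^{2}$)
$z{\left(w \right)} = 2 + 8 w$ ($z{\left(w \right)} = 2 - \frac{\left(-2\right) w^{2} \left(1 + 1\right)^{2}}{w} = 2 - \frac{\left(-2\right) w^{2} \cdot 2^{2}}{w} = 2 - \frac{\left(-2\right) w^{2} \cdot 4}{w} = 2 - \frac{\left(-8\right) w^{2}}{w} = 2 - - 8 w = 2 + 8 w$)
$\left(z{\left(5 \left(-3\right) \right)} + \left(-6 - 5\right)^{2}\right)^{2} = \left(\left(2 + 8 \cdot 5 \left(-3\right)\right) + \left(-6 - 5\right)^{2}\right)^{2} = \left(\left(2 + 8 \left(-15\right)\right) + \left(-11\right)^{2}\right)^{2} = \left(\left(2 - 120\right) + 121\right)^{2} = \left(-118 + 121\right)^{2} = 3^{2} = 9$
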